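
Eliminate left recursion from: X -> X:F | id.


Left-recursive alternatives: X:F; non-recursive: id
Introduce X': X -> idX', X' -> :FX' | ε


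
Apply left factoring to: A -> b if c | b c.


Common prefix: 'b'
Factored: A -> b A', A' -> if c | c


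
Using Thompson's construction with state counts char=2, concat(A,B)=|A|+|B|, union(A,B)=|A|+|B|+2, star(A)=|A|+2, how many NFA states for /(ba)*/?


Syntax tree has 2 char leaf(s), 0 union(s), 1 star(s)
chars contribute 2×2 = 4; each union adds +2; each star adds +2
Total: 4 + 0 + 2 = 6 states


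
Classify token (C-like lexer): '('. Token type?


Pattern: delimiter/punctuation
Type: PUNCTUATION


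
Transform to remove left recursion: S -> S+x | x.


Left-recursive alternatives: S+x; non-recursive: x
Introduce S': S -> xS', S' -> +xS' | ε


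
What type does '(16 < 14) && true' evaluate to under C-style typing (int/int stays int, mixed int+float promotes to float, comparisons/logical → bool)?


Operand types: bool && bool
Rule: logical operators take bool operands and yield bool
Result type: bool


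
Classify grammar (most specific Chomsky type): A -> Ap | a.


Left-linear: every RHS is a terminal or one nonterminal followed by a terminal
Classification: Type 3 (Regular)


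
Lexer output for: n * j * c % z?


Scan left to right, longest-match per lexeme
Tokens: ID(n), OP(*), ID(j), OP(*), ID(c), OP(%), ID(z)


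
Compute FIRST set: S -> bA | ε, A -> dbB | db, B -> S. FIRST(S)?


Per alternative of S: FIRST(bA) = {b}; FIRST(ε) = {ε}
FIRST(S) = {b, ε}


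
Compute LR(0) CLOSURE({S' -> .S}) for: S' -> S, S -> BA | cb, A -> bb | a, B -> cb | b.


Start: S' -> .S
For each item with dot before a nonterminal B, add B -> .γ for every B-production
Closure: [S' -> .S, S -> .BA, S -> .cb, B -> .cb, B -> .b]


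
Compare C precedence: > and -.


'-' is additive (level 9); '>' is relational (level 7)
Higher level binds tighter
'-' has higher precedence than '>'


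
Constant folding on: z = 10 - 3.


10 - 3 = 7 at compile time
Optimized: z = 7


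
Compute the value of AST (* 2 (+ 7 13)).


Evaluate inner: (+ 7 13) = 20
Evaluate root: (* 2 20) = 40
Result: 40


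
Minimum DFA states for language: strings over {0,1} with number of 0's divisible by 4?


Track (count of 0) mod 4: states 0..3, accept at 0
Minimal DFA: 4 states


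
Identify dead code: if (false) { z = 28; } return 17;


condition is constant false, so the whole block is unreachable
Dead: 'if (false) { z = 28; }'


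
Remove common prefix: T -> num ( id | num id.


Common prefix: 'num'
Factored: T -> num T', T' -> ( id | id


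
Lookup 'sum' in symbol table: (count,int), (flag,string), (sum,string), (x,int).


Lookup 'sum' → type string


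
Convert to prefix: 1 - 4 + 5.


left-to-right (same/higher precedence on left): tree is (+ (- 1 4) 5)
Prefix: + - 1 4 5


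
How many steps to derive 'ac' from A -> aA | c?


Derivation: A => aA => ac
Steps: 2


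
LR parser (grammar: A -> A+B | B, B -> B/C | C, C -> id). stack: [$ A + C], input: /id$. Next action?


'C' (not preceded by B/) is the handle for B -> C
Action: reduce (B -> C)


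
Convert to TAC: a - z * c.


Break into single-operator statements:
t1 = z * c
t2 = a - t1


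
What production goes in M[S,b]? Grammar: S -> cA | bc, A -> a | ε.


For [S, b]: 'b' ∈ FIRST(bc)
Entry: S -> bc


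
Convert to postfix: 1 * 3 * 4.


Left to right (same or higher precedence on left)
Postfix: 1 3 * 4 *


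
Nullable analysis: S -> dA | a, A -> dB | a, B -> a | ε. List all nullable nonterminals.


A nonterminal is nullable iff some alternative derives ε (directly, or every symbol in it is nullable)
Nullable: {B}


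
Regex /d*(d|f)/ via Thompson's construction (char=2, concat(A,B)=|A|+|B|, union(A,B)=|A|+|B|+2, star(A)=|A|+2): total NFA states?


Syntax tree has 3 char leaf(s), 1 union(s), 1 star(s)
chars contribute 3×2 = 6; each union adds +2; each star adds +2
Total: 6 + 2 + 2 = 10 states


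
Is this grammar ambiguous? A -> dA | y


right-linear, alternatives start with distinct terminals 'd' vs 'y': unique leftmost derivation
Unambiguous


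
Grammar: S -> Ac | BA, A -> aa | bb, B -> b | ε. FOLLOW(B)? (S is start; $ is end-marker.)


$ ∈ FOLLOW(S). For each A -> αBβ: add FIRST(β)\{ε} to FOLLOW(B); if β nullable, add FOLLOW(A).
FOLLOW(B) = {a, b}


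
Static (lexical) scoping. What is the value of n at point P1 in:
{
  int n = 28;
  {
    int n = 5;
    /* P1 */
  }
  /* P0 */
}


n declared in the same block as P1
n = 5


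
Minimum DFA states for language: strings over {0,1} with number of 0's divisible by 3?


Track (count of 0) mod 3: states 0..2, accept at 0
Minimal DFA: 3 states


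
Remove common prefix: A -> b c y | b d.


Common prefix: 'b'
Factored: A -> b A', A' -> c y | d


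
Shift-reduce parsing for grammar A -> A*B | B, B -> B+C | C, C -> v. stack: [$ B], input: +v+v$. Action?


shift '+' to continue B -> B+C
Action: shift


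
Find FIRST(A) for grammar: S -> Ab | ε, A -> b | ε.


Per alternative of A: FIRST(b) = {b}; FIRST(ε) = {ε}
FIRST(A) = {b, ε}


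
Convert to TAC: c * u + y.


Break into single-operator statements:
t1 = c * u
t2 = t1 + y


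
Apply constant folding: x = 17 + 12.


17 + 12 = 29 at compile time
Optimized: x = 29


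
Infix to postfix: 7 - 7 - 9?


Left to right (same or higher precedence on left)
Postfix: 7 7 - 9 -


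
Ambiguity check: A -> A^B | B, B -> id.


precedence layered via separate nonterminal B: deterministic
Unambiguous


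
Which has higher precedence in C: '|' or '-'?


'-' is additive (level 9); '|' is bitwise OR (level 3)
Higher level binds tighter
'-' has higher precedence than '|'


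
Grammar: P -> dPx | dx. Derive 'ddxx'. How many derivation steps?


Derivation: P => dPx => ddxx
Steps: 2


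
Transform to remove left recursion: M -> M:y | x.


Left-recursive alternatives: M:y; non-recursive: x
Introduce M': M -> xM', M' -> :yM' | ε


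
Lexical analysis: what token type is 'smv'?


Pattern: letter/underscore followed by alphanumerics, not a keyword
Type: IDENTIFIER


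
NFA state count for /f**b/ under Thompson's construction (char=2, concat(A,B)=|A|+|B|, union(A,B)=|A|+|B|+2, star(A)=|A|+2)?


Syntax tree has 2 char leaf(s), 0 union(s), 2 star(s)
chars contribute 2×2 = 4; each union adds +2; each star adds +2
Total: 4 + 0 + 4 = 8 states


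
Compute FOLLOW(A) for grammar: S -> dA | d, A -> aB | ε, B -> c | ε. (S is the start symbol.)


$ ∈ FOLLOW(S). For each A -> αBβ: add FIRST(β)\{ε} to FOLLOW(B); if β nullable, add FOLLOW(A).
FOLLOW(A) = {$}


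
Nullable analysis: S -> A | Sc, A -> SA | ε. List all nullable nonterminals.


A nonterminal is nullable iff some alternative derives ε (directly, or every symbol in it is nullable)
Nullable: {A, S}


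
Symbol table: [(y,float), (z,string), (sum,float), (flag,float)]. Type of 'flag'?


Lookup 'flag' → type float


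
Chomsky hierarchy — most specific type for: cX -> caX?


LHS has context (more than one symbol) and |LHS| ≤ |RHS|
Classification: Type 1 (Context-Sensitive)


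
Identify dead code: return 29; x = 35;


statement follows a return and is unreachable
Dead: 'x = 35'


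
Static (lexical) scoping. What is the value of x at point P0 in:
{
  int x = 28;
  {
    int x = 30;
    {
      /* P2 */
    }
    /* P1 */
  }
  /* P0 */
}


x declared in the same block as P0
x = 28


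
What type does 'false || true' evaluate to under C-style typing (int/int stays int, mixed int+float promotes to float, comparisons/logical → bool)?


Operand types: bool || bool
Rule: logical operators take bool operands and yield bool
Result type: bool


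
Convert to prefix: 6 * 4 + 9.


left-to-right (same/higher precedence on left): tree is (+ (* 6 4) 9)
Prefix: + * 6 4 9


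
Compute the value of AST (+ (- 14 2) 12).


Evaluate inner: (- 14 2) = 12
Evaluate root: (+ 12 12) = 24
Result: 24


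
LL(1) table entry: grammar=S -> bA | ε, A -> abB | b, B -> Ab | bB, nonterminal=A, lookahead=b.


For [A, b]: 'b' ∈ FIRST(b)
Entry: A -> b


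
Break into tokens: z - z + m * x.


Scan left to right, longest-match per lexeme
Tokens: ID(z), OP(-), ID(z), OP(+), ID(m), OP(*), ID(x)


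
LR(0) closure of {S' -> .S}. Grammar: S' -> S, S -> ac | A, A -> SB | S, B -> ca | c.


Start: S' -> .S
For each item with dot before a nonterminal B, add B -> .γ for every B-production
Closure: [S' -> .S, S -> .ac, S -> .A, A -> .SB, A -> .S]


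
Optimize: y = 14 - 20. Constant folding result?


14 - 20 = -6 at compile time
Optimized: y = -6


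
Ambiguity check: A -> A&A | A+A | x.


'x&x+x' has two parse trees (no precedence encoded between & and +)
Ambiguous


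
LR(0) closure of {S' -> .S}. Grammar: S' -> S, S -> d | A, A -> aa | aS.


Start: S' -> .S
For each item with dot before a nonterminal B, add B -> .γ for every B-production
Closure: [S' -> .S, S -> .d, S -> .A, A -> .aa, A -> .aS]


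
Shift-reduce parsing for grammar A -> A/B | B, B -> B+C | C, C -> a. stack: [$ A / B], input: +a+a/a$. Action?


'+' can extend B; shift to build B -> B+C
Action: shift


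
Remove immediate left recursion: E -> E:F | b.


Left-recursive alternatives: E:F; non-recursive: b
Introduce E': E -> bE', E' -> :FE' | ε


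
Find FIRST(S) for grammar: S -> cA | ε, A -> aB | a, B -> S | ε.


Per alternative of S: FIRST(cA) = {c}; FIRST(ε) = {ε}
FIRST(S) = {c, ε}


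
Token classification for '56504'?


Pattern: digits only
Type: INTEGER_LITERAL


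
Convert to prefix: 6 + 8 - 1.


left-to-right (same/higher precedence on left): tree is (- (+ 6 8) 1)
Prefix: - + 6 8 1


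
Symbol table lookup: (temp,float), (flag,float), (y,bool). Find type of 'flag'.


Lookup 'flag' → type float


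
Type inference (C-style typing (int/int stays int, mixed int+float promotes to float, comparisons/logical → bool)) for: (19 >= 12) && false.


Operand types: bool && bool
Rule: logical operators take bool operands and yield bool
Result type: bool


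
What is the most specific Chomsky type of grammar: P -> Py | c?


Left-linear: every RHS is a terminal or one nonterminal followed by a terminal
Classification: Type 3 (Regular)


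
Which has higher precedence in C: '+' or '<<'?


'+' is additive (level 9); '<<' is shift (level 8)
Higher level binds tighter
'+' has higher precedence than '<<'


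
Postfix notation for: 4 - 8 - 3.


Left to right (same or higher precedence on left)
Postfix: 4 8 - 3 -


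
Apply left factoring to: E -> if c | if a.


Common prefix: 'if'
Factored: E -> if E', E' -> c | a


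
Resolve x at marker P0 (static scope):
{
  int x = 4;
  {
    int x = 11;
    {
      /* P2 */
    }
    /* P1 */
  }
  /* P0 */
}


x declared in the same block as P0
x = 4


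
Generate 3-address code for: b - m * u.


Break into single-operator statements:
t1 = m * u
t2 = b - t1


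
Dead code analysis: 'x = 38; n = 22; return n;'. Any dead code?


x is assigned but never read
Dead: 'x = 38'


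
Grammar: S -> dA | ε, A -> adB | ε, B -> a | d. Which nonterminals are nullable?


A nonterminal is nullable iff some alternative derives ε (directly, or every symbol in it is nullable)
Nullable: {A, S}


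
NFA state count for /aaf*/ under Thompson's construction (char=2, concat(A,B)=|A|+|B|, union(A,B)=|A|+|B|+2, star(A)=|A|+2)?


Syntax tree has 3 char leaf(s), 0 union(s), 1 star(s)
chars contribute 3×2 = 6; each union adds +2; each star adds +2
Total: 6 + 0 + 2 = 8 states


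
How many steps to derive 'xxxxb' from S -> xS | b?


Derivation: S => xS => xxS => xxxS => xxxxS => xxxxb
Steps: 5


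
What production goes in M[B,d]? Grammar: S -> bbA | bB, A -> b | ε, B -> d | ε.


For [B, d]: 'd' ∈ FIRST(d)
Entry: B -> d


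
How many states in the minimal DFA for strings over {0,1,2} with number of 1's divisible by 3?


Track (count of 1) mod 3: states 0..2, accept at 0
Minimal DFA: 3 states


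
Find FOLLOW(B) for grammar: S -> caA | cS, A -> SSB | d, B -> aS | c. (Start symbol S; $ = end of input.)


$ ∈ FOLLOW(S). For each A -> αBβ: add FIRST(β)\{ε} to FOLLOW(B); if β nullable, add FOLLOW(A).
FOLLOW(B) = {$, a, c}


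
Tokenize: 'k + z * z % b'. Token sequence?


Scan left to right, longest-match per lexeme
Tokens: ID(k), OP(+), ID(z), OP(*), ID(z), OP(%), ID(b)


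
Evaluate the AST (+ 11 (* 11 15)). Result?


Evaluate inner: (* 11 15) = 165
Evaluate root: (+ 11 165) = 176
Result: 176


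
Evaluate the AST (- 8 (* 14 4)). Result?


Evaluate inner: (* 14 4) = 56
Evaluate root: (- 8 56) = -48
Result: -48


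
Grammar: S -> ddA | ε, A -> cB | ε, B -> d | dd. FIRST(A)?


Per alternative of A: FIRST(cB) = {c}; FIRST(ε) = {ε}
FIRST(A) = {c, ε}


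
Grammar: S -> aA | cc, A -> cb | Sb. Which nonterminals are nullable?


A nonterminal is nullable iff some alternative derives ε (directly, or every symbol in it is nullable)
Nullable: {}


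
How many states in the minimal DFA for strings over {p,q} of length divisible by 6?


Track length mod 6: states 0..5, accept at 0
Minimal DFA: 6 states


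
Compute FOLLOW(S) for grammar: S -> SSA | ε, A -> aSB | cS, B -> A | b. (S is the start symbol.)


$ ∈ FOLLOW(S). For each A -> αBβ: add FIRST(β)\{ε} to FOLLOW(B); if β nullable, add FOLLOW(A).
FOLLOW(S) = {$, a, b, c}


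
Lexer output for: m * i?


Scan left to right, longest-match per lexeme
Tokens: ID(m), OP(*), ID(i)


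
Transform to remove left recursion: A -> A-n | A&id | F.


Left-recursive alternatives: A-n, A&id; non-recursive: F
Introduce A': A -> FA', A' -> -nA' | &idA' | ε


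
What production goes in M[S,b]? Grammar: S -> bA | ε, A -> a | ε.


For [S, b]: 'b' ∈ FIRST(bA)
Entry: S -> bA


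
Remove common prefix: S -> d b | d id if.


Common prefix: 'd'
Factored: S -> d S', S' -> b | id if


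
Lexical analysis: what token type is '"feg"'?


Pattern: double-quoted sequence
Type: STRING_LITERAL


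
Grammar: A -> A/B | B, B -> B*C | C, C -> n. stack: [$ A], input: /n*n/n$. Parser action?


shift '/' to continue A -> A/B
Action: shift


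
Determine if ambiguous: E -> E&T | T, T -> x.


precedence layered via separate nonterminal T: deterministic
Unambiguous


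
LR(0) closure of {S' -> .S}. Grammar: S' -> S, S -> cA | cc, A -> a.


Start: S' -> .S
For each item with dot before a nonterminal B, add B -> .γ for every B-production
Closure: [S' -> .S, S -> .cA, S -> .cc]


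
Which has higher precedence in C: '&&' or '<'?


'<' is relational (level 7); '&&' is logical AND (level 2)
Higher level binds tighter
'<' has higher precedence than '&&'


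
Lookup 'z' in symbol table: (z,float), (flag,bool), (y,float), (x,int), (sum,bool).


Lookup 'z' → type float


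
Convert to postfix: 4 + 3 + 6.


Left to right (same or higher precedence on left)
Postfix: 4 3 + 6 +


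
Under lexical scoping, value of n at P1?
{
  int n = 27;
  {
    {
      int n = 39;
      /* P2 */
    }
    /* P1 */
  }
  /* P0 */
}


P1's block does not declare n; resolves to the enclosing declaration at depth 0
n = 27


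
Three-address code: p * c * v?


Break into single-operator statements:
t1 = p * c
t2 = t1 * v


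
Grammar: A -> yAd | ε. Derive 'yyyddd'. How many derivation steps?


Derivation: A => yAd => yyAdd => yyyAddd => yyyddd
Steps: 4


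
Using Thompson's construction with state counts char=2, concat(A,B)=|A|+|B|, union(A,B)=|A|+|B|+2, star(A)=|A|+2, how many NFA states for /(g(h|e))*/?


Syntax tree has 3 char leaf(s), 1 union(s), 1 star(s)
chars contribute 3×2 = 6; each union adds +2; each star adds +2
Total: 6 + 2 + 2 = 10 states


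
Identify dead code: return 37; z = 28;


statement follows a return and is unreachable
Dead: 'z = 28'


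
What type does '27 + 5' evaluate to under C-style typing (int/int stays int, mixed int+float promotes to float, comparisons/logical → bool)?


Operand types: int + int
Rule: mixed int/float promotes to float; int/int stays int
Result type: int


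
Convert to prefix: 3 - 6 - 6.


left-to-right (same/higher precedence on left): tree is (- (- 3 6) 6)
Prefix: - - 3 6 6


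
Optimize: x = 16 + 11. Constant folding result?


16 + 11 = 27 at compile time
Optimized: x = 27


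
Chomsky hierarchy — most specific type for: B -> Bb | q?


Left-linear: every RHS is a terminal or one nonterminal followed by a terminal
Classification: Type 3 (Regular)


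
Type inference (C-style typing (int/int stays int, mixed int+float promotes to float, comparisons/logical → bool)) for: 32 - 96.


Operand types: int - int
Rule: mixed int/float promotes to float; int/int stays int
Result type: int


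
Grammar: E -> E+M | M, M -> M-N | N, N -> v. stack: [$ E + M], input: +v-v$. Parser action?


handle 'E+M' on top; lookahead ∈ FOLLOW(E) = {+, $}
Action: reduce (E -> E+M)


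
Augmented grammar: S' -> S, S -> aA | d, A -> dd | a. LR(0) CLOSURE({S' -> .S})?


Start: S' -> .S
For each item with dot before a nonterminal B, add B -> .γ for every B-production
Closure: [S' -> .S, S -> .aA, S -> .d]


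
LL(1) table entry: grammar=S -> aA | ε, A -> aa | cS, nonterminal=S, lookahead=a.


For [S, a]: 'a' ∈ FIRST(aA)
Entry: S -> aA


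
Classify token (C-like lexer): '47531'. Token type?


Pattern: digits only
Type: INTEGER_LITERAL


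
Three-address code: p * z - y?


Break into single-operator statements:
t1 = p * z
t2 = t1 - y


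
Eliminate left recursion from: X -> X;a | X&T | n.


Left-recursive alternatives: X;a, X&T; non-recursive: n
Introduce X': X -> nX', X' -> ;aX' | &TX' | ε


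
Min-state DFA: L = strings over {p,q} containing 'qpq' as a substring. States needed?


KMP-style automaton: 3 progress states + 1 absorbing accept = 4
Minimal DFA: 4 states


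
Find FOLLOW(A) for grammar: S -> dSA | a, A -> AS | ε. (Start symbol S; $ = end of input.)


$ ∈ FOLLOW(S). For each A -> αBβ: add FIRST(β)\{ε} to FOLLOW(B); if β nullable, add FOLLOW(A).
FOLLOW(A) = {$, a, d}


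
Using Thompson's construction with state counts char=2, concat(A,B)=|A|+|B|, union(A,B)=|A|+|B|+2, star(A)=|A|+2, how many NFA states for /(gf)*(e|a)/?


Syntax tree has 4 char leaf(s), 1 union(s), 1 star(s)
chars contribute 4×2 = 8; each union adds +2; each star adds +2
Total: 8 + 2 + 2 = 12 states


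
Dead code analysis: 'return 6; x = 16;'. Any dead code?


statement follows a return and is unreachable
Dead: 'x = 16'


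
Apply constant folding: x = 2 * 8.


2 * 8 = 16 at compile time
Optimized: x = 16


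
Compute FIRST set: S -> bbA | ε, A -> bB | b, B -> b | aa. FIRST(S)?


Per alternative of S: FIRST(bbA) = {b}; FIRST(ε) = {ε}
FIRST(S) = {b, ε}


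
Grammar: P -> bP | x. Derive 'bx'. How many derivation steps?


Derivation: P => bP => bx
Steps: 2


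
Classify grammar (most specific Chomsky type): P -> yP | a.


Right-linear: every RHS is a terminal or a terminal followed by one nonterminal
Classification: Type 3 (Regular)


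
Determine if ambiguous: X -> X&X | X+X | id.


'id&id+id' has two parse trees (no precedence encoded between & and +)
Ambiguous


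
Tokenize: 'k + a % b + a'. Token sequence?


Scan left to right, longest-match per lexeme
Tokens: ID(k), OP(+), ID(a), OP(%), ID(b), OP(+), ID(a)


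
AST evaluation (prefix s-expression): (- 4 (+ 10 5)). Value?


Evaluate inner: (+ 10 5) = 15
Evaluate root: (- 4 15) = -11
Result: -11


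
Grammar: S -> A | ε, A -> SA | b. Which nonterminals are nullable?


A nonterminal is nullable iff some alternative derives ε (directly, or every symbol in it is nullable)
Nullable: {S}


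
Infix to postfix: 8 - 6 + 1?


Left to right (same or higher precedence on left)
Postfix: 8 6 - 1 +


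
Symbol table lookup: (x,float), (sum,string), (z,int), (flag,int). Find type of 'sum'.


Lookup 'sum' → type string


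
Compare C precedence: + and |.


'+' is additive (level 9); '|' is bitwise OR (level 3)
Higher level binds tighter
'+' has higher precedence than '|'


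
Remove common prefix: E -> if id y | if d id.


Common prefix: 'if'
Factored: E -> if E', E' -> id y | d id


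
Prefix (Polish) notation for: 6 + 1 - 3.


left-to-right (same/higher precedence on left): tree is (- (+ 6 1) 3)
Prefix: - + 6 1 3


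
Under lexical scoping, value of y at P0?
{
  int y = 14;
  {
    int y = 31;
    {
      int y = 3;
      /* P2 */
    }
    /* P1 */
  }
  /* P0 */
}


y declared in the same block as P0
y = 14


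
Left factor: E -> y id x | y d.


Common prefix: 'y'
Factored: E -> y E', E' -> id x | d


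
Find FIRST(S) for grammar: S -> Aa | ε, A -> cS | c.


Per alternative of S: FIRST(Aa) = {c}; FIRST(ε) = {ε}
FIRST(S) = {c, ε}


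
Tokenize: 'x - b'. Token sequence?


Scan left to right, longest-match per lexeme
Tokens: ID(x), OP(-), ID(b)


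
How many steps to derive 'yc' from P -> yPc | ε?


Derivation: P => yPc => yc
Steps: 2


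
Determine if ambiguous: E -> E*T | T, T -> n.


precedence layered via separate nonterminal T: deterministic
Unambiguous


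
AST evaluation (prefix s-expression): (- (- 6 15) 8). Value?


Evaluate inner: (- 6 15) = -9
Evaluate root: (- -9 8) = -17
Result: -17


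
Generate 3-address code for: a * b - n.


Break into single-operator statements:
t1 = a * b
t2 = t1 - n


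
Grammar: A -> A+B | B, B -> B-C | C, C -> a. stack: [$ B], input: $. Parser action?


lookahead ∉ {-} so B won't extend; reduce A -> B
Action: reduce (A -> B)


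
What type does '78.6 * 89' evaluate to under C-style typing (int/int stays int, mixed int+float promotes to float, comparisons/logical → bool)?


Operand types: float * int
Rule: mixed int/float promotes to float; int/int stays int
Result type: float


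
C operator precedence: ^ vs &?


'&' is bitwise AND (level 5); '^' is bitwise XOR (level 4)
Higher level binds tighter
'&' has higher precedence than '^'


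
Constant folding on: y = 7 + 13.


7 + 13 = 20 at compile time
Optimized: y = 20


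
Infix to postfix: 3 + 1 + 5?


Left to right (same or higher precedence on left)
Postfix: 3 1 + 5 +


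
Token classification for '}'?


Pattern: delimiter/punctuation
Type: PUNCTUATION


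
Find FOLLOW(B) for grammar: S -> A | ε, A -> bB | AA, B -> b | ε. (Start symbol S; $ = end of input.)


$ ∈ FOLLOW(S). For each A -> αBβ: add FIRST(β)\{ε} to FOLLOW(B); if β nullable, add FOLLOW(A).
FOLLOW(B) = {$, b}


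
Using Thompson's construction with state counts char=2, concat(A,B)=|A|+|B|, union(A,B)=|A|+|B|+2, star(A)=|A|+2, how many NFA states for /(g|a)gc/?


Syntax tree has 4 char leaf(s), 1 union(s), 0 star(s)
chars contribute 4×2 = 8; each union adds +2; each star adds +2
Total: 8 + 2 + 0 = 10 states


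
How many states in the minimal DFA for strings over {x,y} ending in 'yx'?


Track the longest suffix of input matching a prefix of 'yx': 3 classes (prefixes of length 0..2)
Minimal DFA: 3 states


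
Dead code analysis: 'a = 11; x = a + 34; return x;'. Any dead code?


a is read by x's definition; x is returned
No dead code


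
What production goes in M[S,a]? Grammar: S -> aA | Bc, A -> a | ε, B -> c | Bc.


For [S, a]: 'a' ∈ FIRST(aA)
Entry: S -> aA


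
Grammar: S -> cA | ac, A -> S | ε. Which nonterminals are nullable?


A nonterminal is nullable iff some alternative derives ε (directly, or every symbol in it is nullable)
Nullable: {A}


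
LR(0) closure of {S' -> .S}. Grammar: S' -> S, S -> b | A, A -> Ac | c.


Start: S' -> .S
For each item with dot before a nonterminal B, add B -> .γ for every B-production
Closure: [S' -> .S, S -> .b, S -> .A, A -> .Ac, A -> .c]


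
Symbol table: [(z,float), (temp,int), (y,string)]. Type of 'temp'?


Lookup 'temp' → type int


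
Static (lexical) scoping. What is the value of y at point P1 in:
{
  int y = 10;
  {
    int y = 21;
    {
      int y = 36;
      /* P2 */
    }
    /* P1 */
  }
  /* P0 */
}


y declared in the same block as P1
y = 21


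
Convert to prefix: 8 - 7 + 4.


left-to-right (same/higher precedence on left): tree is (+ (- 8 7) 4)
Prefix: + - 8 7 4


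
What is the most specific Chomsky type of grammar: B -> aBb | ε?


Single nonterminal LHS, but a^n b^n is not regular
Classification: Type 2 (Context-Free)


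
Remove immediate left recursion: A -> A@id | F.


Left-recursive alternatives: A@id; non-recursive: F
Introduce A': A -> FA', A' -> @idA' | ε


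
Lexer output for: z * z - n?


Scan left to right, longest-match per lexeme
Tokens: ID(z), OP(*), ID(z), OP(-), ID(n)


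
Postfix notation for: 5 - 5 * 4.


* has higher precedence, evaluate 5*4 first
Postfix: 5 5 4 * -


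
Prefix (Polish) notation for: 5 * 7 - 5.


left-to-right (same/higher precedence on left): tree is (- (* 5 7) 5)
Prefix: - * 5 7 5


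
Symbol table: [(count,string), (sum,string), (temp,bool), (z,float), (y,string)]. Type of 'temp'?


Lookup 'temp' → type bool


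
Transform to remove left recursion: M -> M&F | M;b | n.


Left-recursive alternatives: M&F, M;b; non-recursive: n
Introduce M': M -> nM', M' -> &FM' | ;bM' | ε


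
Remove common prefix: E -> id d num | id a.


Common prefix: 'id'
Factored: E -> id E', E' -> d num | a


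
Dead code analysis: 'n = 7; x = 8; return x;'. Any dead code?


n is assigned but never read
Dead: 'n = 7'


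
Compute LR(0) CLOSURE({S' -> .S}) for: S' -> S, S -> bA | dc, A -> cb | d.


Start: S' -> .S
For each item with dot before a nonterminal B, add B -> .γ for every B-production
Closure: [S' -> .S, S -> .bA, S -> .dc]


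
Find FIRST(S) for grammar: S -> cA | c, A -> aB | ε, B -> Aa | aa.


Per alternative of S: FIRST(cA) = {c}; FIRST(c) = {c}
FIRST(S) = {c}


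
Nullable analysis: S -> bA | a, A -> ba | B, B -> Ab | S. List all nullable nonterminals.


A nonterminal is nullable iff some alternative derives ε (directly, or every symbol in it is nullable)
Nullable: {}


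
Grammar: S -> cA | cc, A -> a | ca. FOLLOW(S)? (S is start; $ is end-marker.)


$ ∈ FOLLOW(S). For each A -> αBβ: add FIRST(β)\{ε} to FOLLOW(B); if β nullable, add FOLLOW(A).
FOLLOW(S) = {$}


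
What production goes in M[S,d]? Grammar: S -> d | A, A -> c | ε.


For [S, d]: 'd' ∈ FIRST(d)
Entry: S -> d


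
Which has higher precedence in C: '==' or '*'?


'*' is multiplicative (level 10); '==' is equality (level 6)
Higher level binds tighter
'*' has higher precedence than '=='


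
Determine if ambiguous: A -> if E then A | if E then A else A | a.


dangling else: 'if E then if E then a else a' parses two ways
Ambiguous


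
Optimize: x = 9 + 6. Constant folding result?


9 + 6 = 15 at compile time
Optimized: x = 15


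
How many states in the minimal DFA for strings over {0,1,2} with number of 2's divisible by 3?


Track (count of 2) mod 3: states 0..2, accept at 0
Minimal DFA: 3 states


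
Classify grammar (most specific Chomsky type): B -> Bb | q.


Left-linear: every RHS is a terminal or one nonterminal followed by a terminal
Classification: Type 3 (Regular)


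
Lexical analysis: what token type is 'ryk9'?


Pattern: letter/underscore followed by alphanumerics, not a keyword
Type: IDENTIFIER


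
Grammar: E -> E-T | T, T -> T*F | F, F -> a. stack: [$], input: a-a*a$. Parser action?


no handle on stack; shift 'a'
Action: shift


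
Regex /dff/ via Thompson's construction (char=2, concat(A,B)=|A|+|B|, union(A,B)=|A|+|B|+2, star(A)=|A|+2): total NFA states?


Syntax tree has 3 char leaf(s), 0 union(s), 0 star(s)
chars contribute 3×2 = 6; each union adds +2; each star adds +2
Total: 6 + 0 + 0 = 6 states


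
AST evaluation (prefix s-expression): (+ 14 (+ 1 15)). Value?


Evaluate inner: (+ 1 15) = 16
Evaluate root: (+ 14 16) = 30
Result: 30


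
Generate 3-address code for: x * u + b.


Break into single-operator statements:
t1 = x * u
t2 = t1 + b


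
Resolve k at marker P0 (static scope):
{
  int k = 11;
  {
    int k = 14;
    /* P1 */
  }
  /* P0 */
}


k declared in the same block as P0
k = 11


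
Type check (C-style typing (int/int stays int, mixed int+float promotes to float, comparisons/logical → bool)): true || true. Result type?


Operand types: bool || bool
Rule: logical operators take bool operands and yield bool
Result type: bool


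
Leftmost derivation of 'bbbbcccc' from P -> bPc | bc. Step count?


Derivation: P => bPc => bbPcc => bbbPccc => bbbbcccc
Steps: 4


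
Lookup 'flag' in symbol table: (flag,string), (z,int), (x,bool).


Lookup 'flag' → type string


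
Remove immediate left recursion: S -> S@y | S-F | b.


Left-recursive alternatives: S@y, S-F; non-recursive: b
Introduce S': S -> bS', S' -> @yS' | -FS' | ε


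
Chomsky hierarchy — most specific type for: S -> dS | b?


Right-linear: every RHS is a terminal or a terminal followed by one nonterminal
Classification: Type 3 (Regular)


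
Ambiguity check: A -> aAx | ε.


balanced a^n…x^n: each string has a unique parse
Unambiguous


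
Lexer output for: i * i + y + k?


Scan left to right, longest-match per lexeme
Tokens: ID(i), OP(*), ID(i), OP(+), ID(y), OP(+), ID(k)


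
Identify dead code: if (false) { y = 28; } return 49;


condition is constant false, so the whole block is unreachable
Dead: 'if (false) { y = 28; }'


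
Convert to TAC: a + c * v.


Break into single-operator statements:
t1 = c * v
t2 = a + t1


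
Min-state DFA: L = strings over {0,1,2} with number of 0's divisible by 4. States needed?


Track (count of 0) mod 4: states 0..3, accept at 0
Minimal DFA: 4 states


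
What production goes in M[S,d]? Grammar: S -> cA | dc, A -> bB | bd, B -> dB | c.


For [S, d]: 'd' ∈ FIRST(dc)
Entry: S -> dc


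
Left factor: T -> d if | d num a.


Common prefix: 'd'
Factored: T -> d T', T' -> if | num a


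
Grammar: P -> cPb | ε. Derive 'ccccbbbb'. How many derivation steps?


Derivation: P => cPb => ccPbb => cccPbbb => ccccPbbbb => ccccbbbb
Steps: 5


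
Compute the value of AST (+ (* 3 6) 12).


Evaluate inner: (* 3 6) = 18
Evaluate root: (+ 18 12) = 30
Result: 30


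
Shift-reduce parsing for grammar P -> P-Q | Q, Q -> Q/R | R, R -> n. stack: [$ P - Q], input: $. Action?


handle 'P-Q' on top; lookahead ∈ FOLLOW(P) = {-, $}
Action: reduce (P -> P-Q)


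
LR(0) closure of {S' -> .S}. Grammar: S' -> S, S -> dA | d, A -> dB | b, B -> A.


Start: S' -> .S
For each item with dot before a nonterminal B, add B -> .γ for every B-production
Closure: [S' -> .S, S -> .dA, S -> .d]


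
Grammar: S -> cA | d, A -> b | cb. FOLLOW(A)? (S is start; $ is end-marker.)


$ ∈ FOLLOW(S). For each A -> αBβ: add FIRST(β)\{ε} to FOLLOW(B); if β nullable, add FOLLOW(A).
FOLLOW(A) = {$}


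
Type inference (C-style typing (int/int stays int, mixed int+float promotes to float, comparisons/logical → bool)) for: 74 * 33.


Operand types: int * int
Rule: mixed int/float promotes to float; int/int stays int
Result type: int


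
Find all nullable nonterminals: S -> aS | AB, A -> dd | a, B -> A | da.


A nonterminal is nullable iff some alternative derives ε (directly, or every symbol in it is nullable)
Nullable: {}


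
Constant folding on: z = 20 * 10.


20 * 10 = 200 at compile time
Optimized: z = 200


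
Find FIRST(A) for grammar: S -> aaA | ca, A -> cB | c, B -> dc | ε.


Per alternative of A: FIRST(cB) = {c}; FIRST(c) = {c}
FIRST(A) = {c}


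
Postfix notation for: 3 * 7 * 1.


Left to right (same or higher precedence on left)
Postfix: 3 7 * 1 *


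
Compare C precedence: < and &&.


'<' is relational (level 7); '&&' is logical AND (level 2)
Higher level binds tighter
'<' has higher precedence than '&&'


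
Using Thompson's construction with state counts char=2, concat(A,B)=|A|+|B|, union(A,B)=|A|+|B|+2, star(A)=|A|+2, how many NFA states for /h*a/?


Syntax tree has 2 char leaf(s), 0 union(s), 1 star(s)
chars contribute 2×2 = 4; each union adds +2; each star adds +2
Total: 4 + 0 + 2 = 6 states


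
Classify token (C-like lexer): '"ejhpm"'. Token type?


Pattern: double-quoted sequence
Type: STRING_LITERAL


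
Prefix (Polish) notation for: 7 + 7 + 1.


left-to-right (same/higher precedence on left): tree is (+ (+ 7 7) 1)
Prefix: + + 7 7 1


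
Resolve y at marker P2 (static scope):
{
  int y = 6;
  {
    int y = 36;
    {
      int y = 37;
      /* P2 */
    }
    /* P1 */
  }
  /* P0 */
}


y declared in the same block as P2
y = 37


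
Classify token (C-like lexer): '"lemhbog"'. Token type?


Pattern: double-quoted sequence
Type: STRING_LITERAL


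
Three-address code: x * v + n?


Break into single-operator statements:
t1 = x * v
t2 = t1 + n


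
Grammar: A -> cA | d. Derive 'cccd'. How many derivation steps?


Derivation: A => cA => ccA => cccA => cccd
Steps: 4


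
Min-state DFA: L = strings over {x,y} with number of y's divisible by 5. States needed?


Track (count of y) mod 5: states 0..4, accept at 0
Minimal DFA: 5 states


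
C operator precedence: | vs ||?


'|' is bitwise OR (level 3); '||' is logical OR (level 1)
Higher level binds tighter
'|' has higher precedence than '||'


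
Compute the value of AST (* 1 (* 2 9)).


Evaluate inner: (* 2 9) = 18
Evaluate root: (* 1 18) = 18
Result: 18


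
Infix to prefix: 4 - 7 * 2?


'*' binds tighter: tree is (- 4 (* 7 2))
Prefix: - 4 * 7 2


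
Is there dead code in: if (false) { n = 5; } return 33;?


condition is constant false, so the whole block is unreachable
Dead: 'if (false) { n = 5; }'


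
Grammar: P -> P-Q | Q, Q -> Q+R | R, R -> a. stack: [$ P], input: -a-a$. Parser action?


shift '-' to continue P -> P-Q
Action: shift


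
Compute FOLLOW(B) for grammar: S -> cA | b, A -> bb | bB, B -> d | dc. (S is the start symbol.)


$ ∈ FOLLOW(S). For each A -> αBβ: add FIRST(β)\{ε} to FOLLOW(B); if β nullable, add FOLLOW(A).
FOLLOW(B) = {$}


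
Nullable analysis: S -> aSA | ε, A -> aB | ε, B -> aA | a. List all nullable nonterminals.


A nonterminal is nullable iff some alternative derives ε (directly, or every symbol in it is nullable)
Nullable: {A, S}


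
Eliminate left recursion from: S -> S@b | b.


Left-recursive alternatives: S@b; non-recursive: b
Introduce S': S -> bS', S' -> @bS' | ε


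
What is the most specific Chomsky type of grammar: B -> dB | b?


Right-linear: every RHS is a terminal or a terminal followed by one nonterminal
Classification: Type 3 (Regular)


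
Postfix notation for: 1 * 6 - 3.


Left to right (same or higher precedence on left)
Postfix: 1 6 * 3 -


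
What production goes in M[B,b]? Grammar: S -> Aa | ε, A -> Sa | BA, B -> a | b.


For [B, b]: 'b' ∈ FIRST(b)
Entry: B -> b


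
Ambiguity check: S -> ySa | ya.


balanced y^n…a^n: each string has a unique parse
Unambiguous


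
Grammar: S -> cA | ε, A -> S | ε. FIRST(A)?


Per alternative of A: FIRST(S) = {c, ε}; FIRST(ε) = {ε}
FIRST(A) = {c, ε}


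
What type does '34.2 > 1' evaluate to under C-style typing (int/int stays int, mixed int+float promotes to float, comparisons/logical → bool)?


Operand types: float > int
Rule: comparison yields bool
Result type: bool


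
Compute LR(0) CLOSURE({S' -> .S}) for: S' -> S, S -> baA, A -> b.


Start: S' -> .S
For each item with dot before a nonterminal B, add B -> .γ for every B-production
Closure: [S' -> .S, S -> .baA]


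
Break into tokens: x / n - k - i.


Scan left to right, longest-match per lexeme
Tokens: ID(x), OP(/), ID(n), OP(-), ID(k), OP(-), ID(i)


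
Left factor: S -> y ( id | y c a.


Common prefix: 'y'
Factored: S -> y S', S' -> ( id | c a


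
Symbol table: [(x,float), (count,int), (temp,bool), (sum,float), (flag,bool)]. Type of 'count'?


Lookup 'count' → type int


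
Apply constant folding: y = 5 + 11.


5 + 11 = 16 at compile time
Optimized: y = 16


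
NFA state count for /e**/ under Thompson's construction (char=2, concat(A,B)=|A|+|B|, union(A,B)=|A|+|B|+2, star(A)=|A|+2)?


Syntax tree has 1 char leaf(s), 0 union(s), 2 star(s)
chars contribute 1×2 = 2; each union adds +2; each star adds +2
Total: 2 + 0 + 4 = 6 states


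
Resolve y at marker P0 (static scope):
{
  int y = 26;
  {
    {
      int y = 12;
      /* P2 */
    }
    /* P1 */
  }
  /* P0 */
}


y declared in the same block as P0
y = 26


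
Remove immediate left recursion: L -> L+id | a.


Left-recursive alternatives: L+id; non-recursive: a
Introduce L': L -> aL', L' -> +idL' | ε


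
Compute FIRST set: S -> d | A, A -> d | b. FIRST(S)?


Per alternative of S: FIRST(d) = {d}; FIRST(A) = {b, d}
FIRST(S) = {b, d}


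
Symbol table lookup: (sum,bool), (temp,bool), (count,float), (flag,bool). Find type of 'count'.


Lookup 'count' → type float


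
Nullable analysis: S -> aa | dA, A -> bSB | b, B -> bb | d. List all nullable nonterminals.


A nonterminal is nullable iff some alternative derives ε (directly, or every symbol in it is nullable)
Nullable: {}


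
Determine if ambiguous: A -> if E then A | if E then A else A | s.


dangling else: 'if E then if E then s else s' parses two ways
Ambiguous


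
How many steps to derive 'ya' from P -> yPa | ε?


Derivation: P => yPa => ya
Steps: 2


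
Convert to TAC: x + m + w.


Break into single-operator statements:
t1 = x + m
t2 = t1 + w


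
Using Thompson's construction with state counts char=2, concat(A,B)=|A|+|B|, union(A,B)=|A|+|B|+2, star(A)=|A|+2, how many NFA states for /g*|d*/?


Syntax tree has 2 char leaf(s), 1 union(s), 2 star(s)
chars contribute 2×2 = 4; each union adds +2; each star adds +2
Total: 4 + 2 + 4 = 10 states


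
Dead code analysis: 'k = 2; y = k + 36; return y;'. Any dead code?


k is read by y's definition; y is returned
No dead code


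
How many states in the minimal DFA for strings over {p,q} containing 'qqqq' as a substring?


KMP-style automaton: 4 progress states + 1 absorbing accept = 5
Minimal DFA: 5 states


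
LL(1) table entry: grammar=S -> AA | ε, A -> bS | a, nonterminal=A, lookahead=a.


For [A, a]: 'a' ∈ FIRST(a)
Entry: A -> a


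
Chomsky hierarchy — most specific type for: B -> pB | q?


Right-linear: every RHS is a terminal or a terminal followed by one nonterminal
Classification: Type 3 (Regular)


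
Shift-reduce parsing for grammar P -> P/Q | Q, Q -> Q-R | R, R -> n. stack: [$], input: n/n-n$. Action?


no handle on stack; shift 'n'
Action: shift


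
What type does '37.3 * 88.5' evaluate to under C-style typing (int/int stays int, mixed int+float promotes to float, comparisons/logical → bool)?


Operand types: float * float
Rule: mixed int/float promotes to float; int/int stays int
Result type: float
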